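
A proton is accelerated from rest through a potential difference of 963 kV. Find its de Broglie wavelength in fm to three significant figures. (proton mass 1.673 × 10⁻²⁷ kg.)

KE = eV = 1.602 × 10⁻¹⁹ × 9.630 × 10⁵ = 1.543 × 10⁻¹³ J.
p = √(2mKE) = √(2 × 1.673 × 10⁻²⁷ × 1.543 × 10⁻¹³) = 2.272 × 10⁻²⁰ kg·m/s.
λ = h/p = 6.626 × 10⁻³⁴ / 2.272 × 10⁻²⁰ = 2.92 × 10⁻¹⁴ m = 29.2 fm.

λ = 29.2 fm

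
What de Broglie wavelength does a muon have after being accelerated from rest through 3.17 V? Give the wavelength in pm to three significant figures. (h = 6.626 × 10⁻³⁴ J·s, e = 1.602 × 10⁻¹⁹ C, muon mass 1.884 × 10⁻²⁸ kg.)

KE = eV = 1.602 × 10⁻¹⁹ × 3.170 = 5.078 × 10⁻¹⁹ J.
p = √(2mKE) = √(2 × 1.884 × 10⁻²⁸ × 5.078 × 10⁻¹⁹) = 1.383 × 10⁻²³ kg·m/s.
λ = h/p = 6.626 × 10⁻³⁴ / 1.383 × 10⁻²³ = 4.79 × 10⁻¹¹ m = 47.9 pm.

λ = 47.9 pm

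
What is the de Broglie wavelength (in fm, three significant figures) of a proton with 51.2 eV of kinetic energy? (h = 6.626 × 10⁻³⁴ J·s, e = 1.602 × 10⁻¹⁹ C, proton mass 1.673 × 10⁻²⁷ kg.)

KE = 51.2 eV = 8.202 × 10⁻¹⁸ J.
p = √(2mKE) = √(2 × 1.673 × 10⁻²⁷ × 8.202 × 10⁻¹⁸) = 1.657 × 10⁻²² kg·m/s.
λ = h/p = 6.626 × 10⁻³⁴ / 1.657 × 10⁻²² = 4.00 × 10⁻¹² m = 4000 fm.

λ = 4000 fm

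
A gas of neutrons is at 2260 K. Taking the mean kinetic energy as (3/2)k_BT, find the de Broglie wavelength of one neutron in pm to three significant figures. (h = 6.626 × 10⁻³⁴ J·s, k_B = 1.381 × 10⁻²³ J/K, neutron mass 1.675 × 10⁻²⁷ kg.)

λ = 52.9 pm

KE = (3/2)k_BT = 1.5 × 1.381 × 10⁻²³ × 2260 = 4.682 × 10⁻²⁰ J.
p = √(2mKE) = √(2 × 1.675 × 10⁻²⁷ × 4.682 × 10⁻²⁰) = 1.252 × 10⁻²³ kg·m/s.
λ = h/p = 5.29 × 10⁻¹¹ m = 52.9 pm.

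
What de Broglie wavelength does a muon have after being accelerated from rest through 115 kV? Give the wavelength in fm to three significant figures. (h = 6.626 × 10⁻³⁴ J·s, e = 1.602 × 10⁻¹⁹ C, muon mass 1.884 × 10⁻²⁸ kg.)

λ = 251 fm

KE = eV = 1.602 × 10⁻¹⁹ × 1.150 × 10⁵ = 1.842 × 10⁻¹⁴ J.
p = √(2mKE) = √(2 × 1.884 × 10⁻²⁸ × 1.842 × 10⁻¹⁴) = 2.635 × 10⁻²¹ kg·m/s.
λ = h/p = 6.626 × 10⁻³⁴ / 2.635 × 10⁻²¹ = 2.51 × 10⁻¹³ m = 251 fm.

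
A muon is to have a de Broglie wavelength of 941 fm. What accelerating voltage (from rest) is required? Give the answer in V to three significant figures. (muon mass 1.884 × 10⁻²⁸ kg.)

V = 8210 V

p = h/λ = 6.626 × 10⁻³⁴ / 9.410 × 10⁻¹³ = 7.041 × 10⁻²² kg·m/s.
KE = p²/(2m) = 1.316 × 10⁻¹⁵ J.
V = KE/e = 1.316 × 10⁻¹⁵ / (1.602 × 10⁻¹⁹) = 8210 V.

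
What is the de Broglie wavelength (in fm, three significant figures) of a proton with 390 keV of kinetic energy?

KE = 390 keV = 6.248 × 10⁻¹⁴ J.
p = √(2mKE) = √(2 × 1.673 × 10⁻²⁷ × 6.248 × 10⁻¹⁴) = 1.446 × 10⁻²⁰ kg·m/s.
λ = h/p = 6.626 × 10⁻³⁴ / 1.446 × 10⁻²⁰ = 4.58 × 10⁻¹⁴ m = 45.8 fm.

λ = 45.8 fm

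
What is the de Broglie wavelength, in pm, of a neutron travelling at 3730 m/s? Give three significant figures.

p = mv = 1.675 × 10⁻²⁷ × 3730 = 6.248 × 10⁻²⁴ kg·m/s.
λ = h/p = 6.626 × 10⁻³⁴ / 6.248 × 10⁻²⁴ = 1.06 × 10⁻¹⁰ m = 106 pm.

λ = 106 pm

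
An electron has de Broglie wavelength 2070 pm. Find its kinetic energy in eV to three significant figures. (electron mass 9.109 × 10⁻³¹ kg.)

KE = 0.351 eV

p = h/λ = 6.626 × 10⁻³⁴ / 2.070 × 10⁻⁹ = 3.201 × 10⁻²⁵ kg·m/s.
KE = p²/(2m) = (3.201 × 10⁻²⁵)² / (2 × 9.109 × 10⁻³¹) = 5.624 × 10⁻²⁰ J = 0.351 eV.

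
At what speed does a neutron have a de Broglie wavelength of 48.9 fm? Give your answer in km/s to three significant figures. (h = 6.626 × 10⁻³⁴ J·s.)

v = 8090 km/s

p = h/λ = 6.626 × 10⁻³⁴ / 4.890 × 10⁻¹⁴ = 1.355 × 10⁻²⁰ kg·m/s.
v = p/m = 1.355 × 10⁻²⁰ / 1.675 × 10⁻²⁷ = 8.09 × 10⁶ m/s = 8090 km/s.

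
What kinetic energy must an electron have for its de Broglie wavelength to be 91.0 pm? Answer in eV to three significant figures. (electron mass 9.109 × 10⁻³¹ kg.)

p = h/λ = 6.626 × 10⁻³⁴ / 9.100 × 10⁻¹¹ = 7.281 × 10⁻²⁴ kg·m/s.
KE = p²/(2m) = (7.281 × 10⁻²⁴)² / (2 × 9.109 × 10⁻³¹) = 2.910 × 10⁻¹⁷ J = 182 eV.

KE = 182 eV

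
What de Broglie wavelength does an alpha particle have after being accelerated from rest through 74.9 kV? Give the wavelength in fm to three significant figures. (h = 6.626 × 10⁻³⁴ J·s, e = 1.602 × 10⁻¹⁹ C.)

KE = 2eV = 2 × 1.602 × 10⁻¹⁹ × 7.490 × 10⁴ = 2.400 × 10⁻¹⁴ J.
p = √(2mKE) = √(2 × 6.645 × 10⁻²⁷ × 2.400 × 10⁻¹⁴) = 1.786 × 10⁻²⁰ kg·m/s.
λ = h/p = 6.626 × 10⁻³⁴ / 1.786 × 10⁻²⁰ = 3.71 × 10⁻¹⁴ m = 37.1 fm.

λ = 37.1 fm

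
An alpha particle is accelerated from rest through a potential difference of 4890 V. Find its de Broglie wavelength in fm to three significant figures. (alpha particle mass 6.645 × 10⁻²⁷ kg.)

KE = 2eV = 2 × 1.602 × 10⁻¹⁹ × 4890 = 1.567 × 10⁻¹⁵ J.
p = √(2mKE) = √(2 × 6.645 × 10⁻²⁷ × 1.567 × 10⁻¹⁵) = 4.563 × 10⁻²¹ kg·m/s.
λ = h/p = 6.626 × 10⁻³⁴ / 4.563 × 10⁻²¹ = 1.45 × 10⁻¹³ m = 145 fm.

λ = 145 fm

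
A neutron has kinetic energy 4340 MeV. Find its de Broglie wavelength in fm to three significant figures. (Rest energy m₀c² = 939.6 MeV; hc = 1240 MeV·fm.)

Total energy E = KE + m₀c² = 4340 + 939.6 = 5279.6 MeV.
(pc)² = E² − (m₀c²)² = (5279.6)² − (939.6)² = 2.699 × 10⁷ MeV², so pc = 5195 MeV.
λ = hc/(pc) = 1240 MeV·fm / 5195 MeV = 0.239 fm.

λ = 0.239 fm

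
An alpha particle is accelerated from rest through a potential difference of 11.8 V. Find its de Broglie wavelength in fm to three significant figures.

λ = 2960 fm

KE = 2eV = 2 × 1.602 × 10⁻¹⁹ × 11.80 = 3.781 × 10⁻¹⁸ J.
p = √(2mKE) = √(2 × 6.645 × 10⁻²⁷ × 3.781 × 10⁻¹⁸) = 2.242 × 10⁻²² kg·m/s.
λ = h/p = 6.626 × 10⁻³⁴ / 2.242 × 10⁻²² = 2.96 × 10⁻¹² m = 2960 fm.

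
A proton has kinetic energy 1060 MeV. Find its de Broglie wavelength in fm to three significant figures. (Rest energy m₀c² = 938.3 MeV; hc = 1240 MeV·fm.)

Total energy E = KE + m₀c² = 1060 + 938.3 = 1998.3 MeV.
(pc)² = E² − (m₀c²)² = (1998.3)² − (938.3)² = 3.113 × 10⁶ MeV², so pc = 1764 MeV.
λ = hc/(pc) = 1240 MeV·fm / 1764 MeV = 0.703 fm.

λ = 0.703 fm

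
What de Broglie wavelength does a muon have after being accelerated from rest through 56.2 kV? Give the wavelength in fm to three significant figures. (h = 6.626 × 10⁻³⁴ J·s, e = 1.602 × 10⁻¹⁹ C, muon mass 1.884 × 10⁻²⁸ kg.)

KE = eV = 1.602 × 10⁻¹⁹ × 5.620 × 10⁴ = 9.003 × 10⁻¹⁵ J.
p = √(2mKE) = √(2 × 1.884 × 10⁻²⁸ × 9.003 × 10⁻¹⁵) = 1.842 × 10⁻²¹ kg·m/s.
λ = h/p = 6.626 × 10⁻³⁴ / 1.842 × 10⁻²¹ = 3.60 × 10⁻¹³ m = 360 fm.

λ = 360 fm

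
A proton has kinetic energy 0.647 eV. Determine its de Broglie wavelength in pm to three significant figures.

λ = 35.6 pm

KE = 0.647 eV = 1.036 × 10⁻¹⁹ J.
p = √(2mKE) = √(2 × 1.673 × 10⁻²⁷ × 1.036 × 10⁻¹⁹) = 1.862 × 10⁻²³ kg·m/s.
λ = h/p = 6.626 × 10⁻³⁴ / 1.862 × 10⁻²³ = 3.56 × 10⁻¹¹ m = 35.6 pm.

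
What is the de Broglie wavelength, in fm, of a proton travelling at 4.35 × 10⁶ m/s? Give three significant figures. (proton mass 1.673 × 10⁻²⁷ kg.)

p = mv = 1.673 × 10⁻²⁷ × 4.35 × 10⁶ = 7.278 × 10⁻²¹ kg·m/s.
λ = h/p = 6.626 × 10⁻³⁴ / 7.278 × 10⁻²¹ = 9.10 × 10⁻¹⁴ m = 91.0 fm.

λ = 91.0 fm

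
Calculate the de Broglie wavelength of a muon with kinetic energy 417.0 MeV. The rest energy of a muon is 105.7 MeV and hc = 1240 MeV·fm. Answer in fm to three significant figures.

λ = 2.42 fm

Total energy E = KE + m₀c² = 417.0 + 105.7 = 522.7 MeV.
(pc)² = E² − (m₀c²)² = (522.7)² − (105.7)² = 2.620 × 10⁵ MeV², so pc = 511.9 MeV.
λ = hc/(pc) = 1240 MeV·fm / 511.9 MeV = 2.42 fm.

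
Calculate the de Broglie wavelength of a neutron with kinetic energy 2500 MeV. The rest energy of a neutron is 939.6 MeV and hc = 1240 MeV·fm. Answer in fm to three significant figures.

λ = 0.375 fm

Total energy E = KE + m₀c² = 2500 + 939.6 = 3439.6 MeV.
(pc)² = E² − (m₀c²)² = (3439.6)² − (939.6)² = 1.095 × 10⁷ MeV², so pc = 3309 MeV.
λ = hc/(pc) = 1240 MeV·fm / 3309 MeV = 0.375 fm.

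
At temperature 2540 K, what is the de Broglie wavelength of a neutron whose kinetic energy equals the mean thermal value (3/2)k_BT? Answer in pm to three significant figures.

KE = (3/2)k_BT = 1.5 × 1.381 × 10⁻²³ × 2540 = 5.262 × 10⁻²⁰ J.
p = √(2mKE) = √(2 × 1.675 × 10⁻²⁷ × 5.262 × 10⁻²⁰) = 1.328 × 10⁻²³ kg·m/s.
λ = h/p = 4.99 × 10⁻¹¹ m = 49.9 pm.

λ = 49.9 pm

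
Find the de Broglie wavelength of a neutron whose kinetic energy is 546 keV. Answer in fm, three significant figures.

KE = 546 keV = 8.747 × 10⁻¹⁴ J.
p = √(2mKE) = √(2 × 1.675 × 10⁻²⁷ × 8.747 × 10⁻¹⁴) = 1.712 × 10⁻²⁰ kg·m/s.
λ = h/p = 6.626 × 10⁻³⁴ / 1.712 × 10⁻²⁰ = 3.87 × 10⁻¹⁴ m = 38.7 fm.

λ = 38.7 fm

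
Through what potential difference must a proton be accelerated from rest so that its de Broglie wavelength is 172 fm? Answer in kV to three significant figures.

p = h/λ = 6.626 × 10⁻³⁴ / 1.720 × 10⁻¹³ = 3.852 × 10⁻²¹ kg·m/s.
KE = p²/(2m) = 4.435 × 10⁻¹⁵ J.
V = KE/e = 4.435 × 10⁻¹⁵ / (1.602 × 10⁻¹⁹) = 27.7 kV.

V = 27.7 kV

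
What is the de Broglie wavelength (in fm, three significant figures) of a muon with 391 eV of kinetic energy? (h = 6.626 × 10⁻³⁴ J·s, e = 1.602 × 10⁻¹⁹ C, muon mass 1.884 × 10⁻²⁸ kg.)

KE = 391 eV = 6.264 × 10⁻¹⁷ J.
p = √(2mKE) = √(2 × 1.884 × 10⁻²⁸ × 6.264 × 10⁻¹⁷) = 1.536 × 10⁻²² kg·m/s.
λ = h/p = 6.626 × 10⁻³⁴ / 1.536 × 10⁻²² = 4.31 × 10⁻¹² m = 4310 fm.

λ = 4310 fm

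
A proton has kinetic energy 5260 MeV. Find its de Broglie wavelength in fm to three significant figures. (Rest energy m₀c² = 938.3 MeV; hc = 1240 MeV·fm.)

λ = 0.202 fm

Total energy E = KE + m₀c² = 5260 + 938.3 = 6198.3 MeV.
(pc)² = E² − (m₀c²)² = (6198.3)² − (938.3)² = 3.754 × 10⁷ MeV², so pc = 6127 MeV.
λ = hc/(pc) = 1240 MeV·fm / 6127 MeV = 0.202 fm.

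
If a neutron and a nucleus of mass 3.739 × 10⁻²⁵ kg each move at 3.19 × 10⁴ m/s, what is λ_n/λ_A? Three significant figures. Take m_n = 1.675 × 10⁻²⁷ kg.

λ_n/λ_A = 223

At fixed v, p = mv so λ = h/(mv) ∝ 1/m.
λ_n/λ_A = m_A/m_n = 3.739 × 10⁻²⁵/1.675 × 10⁻²⁷ = 223.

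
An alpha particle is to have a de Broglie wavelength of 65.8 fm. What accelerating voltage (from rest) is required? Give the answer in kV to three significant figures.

p = h/λ = 6.626 × 10⁻³⁴ / 6.580 × 10⁻¹⁴ = 1.007 × 10⁻²⁰ kg·m/s.
KE = p²/(2m) = 7.630 × 10⁻¹⁵ J.
V = KE/2e = 7.630 × 10⁻¹⁵ / (2 × 1.602 × 10⁻¹⁹) = 23.8 kV.

V = 23.8 kV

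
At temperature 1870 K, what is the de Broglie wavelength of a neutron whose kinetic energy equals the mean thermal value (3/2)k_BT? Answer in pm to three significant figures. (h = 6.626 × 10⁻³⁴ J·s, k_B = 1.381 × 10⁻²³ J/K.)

KE = (3/2)k_BT = 1.5 × 1.381 × 10⁻²³ × 1870 = 3.874 × 10⁻²⁰ J.
p = √(2mKE) = √(2 × 1.675 × 10⁻²⁷ × 3.874 × 10⁻²⁰) = 1.139 × 10⁻²³ kg·m/s.
λ = h/p = 5.82 × 10⁻¹¹ m = 58.2 pm.

λ = 58.2 pm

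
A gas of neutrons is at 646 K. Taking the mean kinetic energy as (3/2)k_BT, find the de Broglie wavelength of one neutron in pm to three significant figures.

λ = 99.0 pm

KE = (3/2)k_BT = 1.5 × 1.381 × 10⁻²³ × 646 = 1.338 × 10⁻²⁰ J.
p = √(2mKE) = √(2 × 1.675 × 10⁻²⁷ × 1.338 × 10⁻²⁰) = 6.695 × 10⁻²⁴ kg·m/s.
λ = h/p = 9.90 × 10⁻¹¹ m = 99.0 pm.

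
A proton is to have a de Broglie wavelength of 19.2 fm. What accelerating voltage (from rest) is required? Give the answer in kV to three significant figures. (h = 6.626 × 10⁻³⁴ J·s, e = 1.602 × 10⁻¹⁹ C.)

V = 2220 kV

p = h/λ = 6.626 × 10⁻³⁴ / 1.920 × 10⁻¹⁴ = 3.451 × 10⁻²⁰ kg·m/s.
KE = p²/(2m) = 3.559 × 10⁻¹³ J.
V = KE/e = 3.559 × 10⁻¹³ / (1.602 × 10⁻¹⁹) = 2220 kV.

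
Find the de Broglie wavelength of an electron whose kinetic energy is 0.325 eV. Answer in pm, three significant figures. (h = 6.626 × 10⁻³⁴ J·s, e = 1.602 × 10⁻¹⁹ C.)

λ = 2150 pm

KE = 0.325 eV = 5.207 × 10⁻²⁰ J.
p = √(2mKE) = √(2 × 9.109 × 10⁻³¹ × 5.207 × 10⁻²⁰) = 3.080 × 10⁻²⁵ kg·m/s.
λ = h/p = 6.626 × 10⁻³⁴ / 3.080 × 10⁻²⁵ = 2.15 × 10⁻⁹ m = 2150 pm.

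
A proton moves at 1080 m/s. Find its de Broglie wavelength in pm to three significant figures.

λ = 367 pm

p = mv = 1.673 × 10⁻²⁷ × 1080 = 1.807 × 10⁻²⁴ kg·m/s.
λ = h/p = 6.626 × 10⁻³⁴ / 1.807 × 10⁻²⁴ = 3.67 × 10⁻¹⁰ m = 367 pm.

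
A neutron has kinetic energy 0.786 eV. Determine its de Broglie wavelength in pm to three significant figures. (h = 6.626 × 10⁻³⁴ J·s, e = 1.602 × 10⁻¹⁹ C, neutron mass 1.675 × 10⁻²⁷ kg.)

λ = 32.3 pm

KE = 0.786 eV = 1.259 × 10⁻¹⁹ J.
p = √(2mKE) = √(2 × 1.675 × 10⁻²⁷ × 1.259 × 10⁻¹⁹) = 2.054 × 10⁻²³ kg·m/s.
λ = h/p = 6.626 × 10⁻³⁴ / 2.054 × 10⁻²³ = 3.23 × 10⁻¹¹ m = 32.3 pm.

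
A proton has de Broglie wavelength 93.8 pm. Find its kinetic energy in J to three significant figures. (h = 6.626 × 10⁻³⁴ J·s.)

KE = 1.49 × 10⁻²⁰ J

p = h/λ = 6.626 × 10⁻³⁴ / 9.380 × 10⁻¹¹ = 7.064 × 10⁻²⁴ kg·m/s.
KE = p²/(2m) = (7.064 × 10⁻²⁴)² / (2 × 1.673 × 10⁻²⁷) = 1.491 × 10⁻²⁰ J = 1.49 × 10⁻²⁰ J.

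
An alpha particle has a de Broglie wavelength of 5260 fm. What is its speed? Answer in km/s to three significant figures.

p = h/λ = 6.626 × 10⁻³⁴ / 5.260 × 10⁻¹² = 1.260 × 10⁻²² kg·m/s.
v = p/m = 1.260 × 10⁻²² / 6.645 × 10⁻²⁷ = 1.90 × 10⁴ m/s = 19.0 km/s.

v = 19.0 km/s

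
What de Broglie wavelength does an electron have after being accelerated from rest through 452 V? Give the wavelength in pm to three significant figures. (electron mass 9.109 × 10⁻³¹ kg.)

KE = eV = 1.602 × 10⁻¹⁹ × 452.0 = 7.241 × 10⁻¹⁷ J.
p = √(2mKE) = √(2 × 9.109 × 10⁻³¹ × 7.241 × 10⁻¹⁷) = 1.149 × 10⁻²³ kg·m/s.
λ = h/p = 6.626 × 10⁻³⁴ / 1.149 × 10⁻²³ = 5.77 × 10⁻¹¹ m = 57.7 pm.

λ = 57.7 pm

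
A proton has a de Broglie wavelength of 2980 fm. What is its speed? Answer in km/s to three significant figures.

v = 133 km/s

p = h/λ = 6.626 × 10⁻³⁴ / 2.980 × 10⁻¹² = 2.223 × 10⁻²² kg·m/s.
v = p/m = 2.223 × 10⁻²² / 1.673 × 10⁻²⁷ = 1.33 × 10⁵ m/s = 133 km/s.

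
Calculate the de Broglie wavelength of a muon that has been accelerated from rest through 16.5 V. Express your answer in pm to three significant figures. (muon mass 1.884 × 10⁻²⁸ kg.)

KE = eV = 1.602 × 10⁻¹⁹ × 16.50 = 2.643 × 10⁻¹⁸ J.
p = √(2mKE) = √(2 × 1.884 × 10⁻²⁸ × 2.643 × 10⁻¹⁸) = 3.156 × 10⁻²³ kg·m/s.
λ = h/p = 6.626 × 10⁻³⁴ / 3.156 × 10⁻²³ = 2.10 × 10⁻¹¹ m = 21.0 pm.

λ = 21.0 pm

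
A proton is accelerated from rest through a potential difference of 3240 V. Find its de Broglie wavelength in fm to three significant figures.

λ = 503 fm

KE = eV = 1.602 × 10⁻¹⁹ × 3240 = 5.190 × 10⁻¹⁶ J.
p = √(2mKE) = √(2 × 1.673 × 10⁻²⁷ × 5.190 × 10⁻¹⁶) = 1.318 × 10⁻²¹ kg·m/s.
λ = h/p = 6.626 × 10⁻³⁴ / 1.318 × 10⁻²¹ = 5.03 × 10⁻¹³ m = 503 fm.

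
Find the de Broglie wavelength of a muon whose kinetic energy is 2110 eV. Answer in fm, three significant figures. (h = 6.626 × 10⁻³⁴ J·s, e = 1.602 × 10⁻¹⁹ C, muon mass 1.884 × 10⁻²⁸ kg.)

KE = 2110 eV = 3.380 × 10⁻¹⁶ J.
p = √(2mKE) = √(2 × 1.884 × 10⁻²⁸ × 3.380 × 10⁻¹⁶) = 3.569 × 10⁻²² kg·m/s.
λ = h/p = 6.626 × 10⁻³⁴ / 3.569 × 10⁻²² = 1.86 × 10⁻¹² m = 1860 fm.

λ = 1860 fm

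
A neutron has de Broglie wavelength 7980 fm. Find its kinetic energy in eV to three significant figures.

p = h/λ = 6.626 × 10⁻³⁴ / 7.980 × 10⁻¹² = 8.303 × 10⁻²³ kg·m/s.
KE = p²/(2m) = (8.303 × 10⁻²³)² / (2 × 1.675 × 10⁻²⁷) = 2.058 × 10⁻¹⁸ J = 12.8 eV.

KE = 12.8 eV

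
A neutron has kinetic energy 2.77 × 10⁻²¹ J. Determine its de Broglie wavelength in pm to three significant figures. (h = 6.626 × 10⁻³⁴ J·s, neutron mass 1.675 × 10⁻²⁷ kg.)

p = √(2mKE) = √(2 × 1.675 × 10⁻²⁷ × 2.770 × 10⁻²¹) = 3.046 × 10⁻²⁴ kg·m/s.
λ = h/p = 6.626 × 10⁻³⁴ / 3.046 × 10⁻²⁴ = 2.18 × 10⁻¹⁰ m = 218 pm.

λ = 218 pm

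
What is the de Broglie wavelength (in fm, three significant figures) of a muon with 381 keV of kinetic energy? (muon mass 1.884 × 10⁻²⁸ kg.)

KE = 381 keV = 6.104 × 10⁻¹⁴ J.
p = √(2mKE) = √(2 × 1.884 × 10⁻²⁸ × 6.104 × 10⁻¹⁴) = 4.796 × 10⁻²¹ kg·m/s.
λ = h/p = 6.626 × 10⁻³⁴ / 4.796 × 10⁻²¹ = 1.38 × 10⁻¹³ m = 138 fm.

λ = 138 fm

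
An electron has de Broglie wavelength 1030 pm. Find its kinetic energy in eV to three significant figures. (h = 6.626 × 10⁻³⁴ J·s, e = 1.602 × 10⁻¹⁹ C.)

KE = 1.42 eV

p = h/λ = 6.626 × 10⁻³⁴ / 1.030 × 10⁻⁹ = 6.433 × 10⁻²⁵ kg·m/s.
KE = p²/(2m) = (6.433 × 10⁻²⁵)² / (2 × 9.109 × 10⁻³¹) = 2.272 × 10⁻¹⁹ J = 1.42 eV.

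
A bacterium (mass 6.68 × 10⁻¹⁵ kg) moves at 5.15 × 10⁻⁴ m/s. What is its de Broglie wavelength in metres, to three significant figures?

λ = 1.93 × 10⁻¹⁶ m

p = mv = 6.68 × 10⁻¹⁵ × 5.15 × 10⁻⁴ = 3.440 × 10⁻¹⁸ kg·m/s.
λ = h/p = 6.626 × 10⁻³⁴ / 3.440 × 10⁻¹⁸ = 1.93 × 10⁻¹⁶ m.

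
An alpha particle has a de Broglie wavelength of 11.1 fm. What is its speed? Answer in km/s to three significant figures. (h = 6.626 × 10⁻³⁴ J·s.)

p = h/λ = 6.626 × 10⁻³⁴ / 1.110 × 10⁻¹⁴ = 5.969 × 10⁻²⁰ kg·m/s.
v = p/m = 5.969 × 10⁻²⁰ / 6.645 × 10⁻²⁷ = 8.98 × 10⁶ m/s = 8980 km/s.

v = 8980 km/s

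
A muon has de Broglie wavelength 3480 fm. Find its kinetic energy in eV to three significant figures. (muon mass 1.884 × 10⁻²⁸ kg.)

p = h/λ = 6.626 × 10⁻³⁴ / 3.480 × 10⁻¹² = 1.904 × 10⁻²² kg·m/s.
KE = p²/(2m) = (1.904 × 10⁻²²)² / (2 × 1.884 × 10⁻²⁸) = 9.621 × 10⁻¹⁷ J = 601 eV.

KE = 601 eV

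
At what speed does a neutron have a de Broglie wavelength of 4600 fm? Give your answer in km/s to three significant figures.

v = 86.0 km/s

p = h/λ = 6.626 × 10⁻³⁴ / 4.600 × 10⁻¹² = 1.440 × 10⁻²² kg·m/s.
v = p/m = 1.440 × 10⁻²² / 1.675 × 10⁻²⁷ = 8.60 × 10⁴ m/s = 86.0 km/s.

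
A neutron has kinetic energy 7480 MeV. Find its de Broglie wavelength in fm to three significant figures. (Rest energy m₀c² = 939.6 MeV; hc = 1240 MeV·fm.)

λ = 0.148 fm

Total energy E = KE + m₀c² = 7480 + 939.6 = 8419.6 MeV.
(pc)² = E² − (m₀c²)² = (8419.6)² − (939.6)² = 7.001 × 10⁷ MeV², so pc = 8367 MeV.
λ = hc/(pc) = 1240 MeV·fm / 8367 MeV = 0.148 fm.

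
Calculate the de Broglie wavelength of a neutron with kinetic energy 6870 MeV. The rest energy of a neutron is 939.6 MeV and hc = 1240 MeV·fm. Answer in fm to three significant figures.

Total energy E = KE + m₀c² = 6870 + 939.6 = 7809.6 MeV.
(pc)² = E² − (m₀c²)² = (7809.6)² − (939.6)² = 6.011 × 10⁷ MeV², so pc = 7753 MeV.
λ = hc/(pc) = 1240 MeV·fm / 7753 MeV = 0.160 fm.

λ = 0.160 fm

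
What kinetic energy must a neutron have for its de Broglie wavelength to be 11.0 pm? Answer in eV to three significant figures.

KE = 6.76 eV

p = h/λ = 6.626 × 10⁻³⁴ / 1.100 × 10⁻¹¹ = 6.024 × 10⁻²³ kg·m/s.
KE = p²/(2m) = (6.024 × 10⁻²³)² / (2 × 1.675 × 10⁻²⁷) = 1.083 × 10⁻¹⁸ J = 6.76 eV.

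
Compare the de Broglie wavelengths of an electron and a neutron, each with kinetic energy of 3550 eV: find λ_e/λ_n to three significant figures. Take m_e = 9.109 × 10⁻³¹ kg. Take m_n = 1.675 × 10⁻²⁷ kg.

λ_e/λ_n = 42.9

At fixed KE, p = √(2mKE) so λ = h/p ∝ 1/√m.
λ_e/λ_n = √(m_n/m_e) = √(1.675 × 10⁻²⁷/9.109 × 10⁻³¹) = √(1839) = 42.9.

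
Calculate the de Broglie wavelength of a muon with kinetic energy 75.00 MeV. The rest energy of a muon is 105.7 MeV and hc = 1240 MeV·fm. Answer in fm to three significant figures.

λ = 8.46 fm

Total energy E = KE + m₀c² = 75.00 + 105.7 = 180.70 MeV.
(pc)² = E² − (m₀c²)² = (180.70)² − (105.7)² = 2.148 × 10⁴ MeV², so pc = 146.6 MeV.
λ = hc/(pc) = 1240 MeV·fm / 146.6 MeV = 8.46 fm.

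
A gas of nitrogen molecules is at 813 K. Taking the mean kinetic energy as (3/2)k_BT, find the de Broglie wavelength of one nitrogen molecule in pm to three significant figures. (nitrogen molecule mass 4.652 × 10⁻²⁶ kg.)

λ = 16.7 pm

KE = (3/2)k_BT = 1.5 × 1.381 × 10⁻²³ × 813 = 1.684 × 10⁻²⁰ J.
p = √(2mKE) = √(2 × 4.652 × 10⁻²⁶ × 1.684 × 10⁻²⁰) = 3.958 × 10⁻²³ kg·m/s.
λ = h/p = 1.67 × 10⁻¹¹ m = 16.7 pm.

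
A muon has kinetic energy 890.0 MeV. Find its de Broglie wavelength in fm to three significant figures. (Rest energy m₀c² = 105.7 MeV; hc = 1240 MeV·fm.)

Total energy E = KE + m₀c² = 890.0 + 105.7 = 995.7 MeV.
(pc)² = E² − (m₀c²)² = (995.7)² − (105.7)² = 9.802 × 10⁵ MeV², so pc = 990.1 MeV.
λ = hc/(pc) = 1240 MeV·fm / 990.1 MeV = 1.25 fm.

λ = 1.25 fm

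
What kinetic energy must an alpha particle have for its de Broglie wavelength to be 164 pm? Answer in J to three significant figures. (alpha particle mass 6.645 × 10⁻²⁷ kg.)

KE = 1.23 × 10⁻²¹ J

p = h/λ = 6.626 × 10⁻³⁴ / 1.640 × 10⁻¹⁰ = 4.040 × 10⁻²⁴ kg·m/s.
KE = p²/(2m) = (4.040 × 10⁻²⁴)² / (2 × 6.645 × 10⁻²⁷) = 1.228 × 10⁻²¹ J = 1.23 × 10⁻²¹ J.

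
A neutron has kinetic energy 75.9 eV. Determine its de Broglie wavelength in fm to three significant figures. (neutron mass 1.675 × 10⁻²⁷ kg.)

KE = 75.9 eV = 1.216 × 10⁻¹⁷ J.
p = √(2mKE) = √(2 × 1.675 × 10⁻²⁷ × 1.216 × 10⁻¹⁷) = 2.018 × 10⁻²² kg·m/s.
λ = h/p = 6.626 × 10⁻³⁴ / 2.018 × 10⁻²² = 3.28 × 10⁻¹² m = 3280 fm.

λ = 3280 fm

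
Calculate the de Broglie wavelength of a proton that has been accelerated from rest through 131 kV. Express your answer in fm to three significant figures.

KE = eV = 1.602 × 10⁻¹⁹ × 1.310 × 10⁵ = 2.099 × 10⁻¹⁴ J.
p = √(2mKE) = √(2 × 1.673 × 10⁻²⁷ × 2.099 × 10⁻¹⁴) = 8.380 × 10⁻²¹ kg·m/s.
λ = h/p = 6.626 × 10⁻³⁴ / 8.380 × 10⁻²¹ = 7.91 × 10⁻¹⁴ m = 79.1 fm.

λ = 79.1 fm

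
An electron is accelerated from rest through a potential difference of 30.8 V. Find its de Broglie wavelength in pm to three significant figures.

KE = eV = 1.602 × 10⁻¹⁹ × 30.80 = 4.934 × 10⁻¹⁸ J.
p = √(2mKE) = √(2 × 9.109 × 10⁻³¹ × 4.934 × 10⁻¹⁸) = 2.998 × 10⁻²⁴ kg·m/s.
λ = h/p = 6.626 × 10⁻³⁴ / 2.998 × 10⁻²⁴ = 2.21 × 10⁻¹⁰ m = 221 pm.

λ = 221 pm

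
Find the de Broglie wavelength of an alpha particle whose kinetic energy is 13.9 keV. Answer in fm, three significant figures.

λ = 122 fm

KE = 13.9 keV = 2.227 × 10⁻¹⁵ J.
p = √(2mKE) = √(2 × 6.645 × 10⁻²⁷ × 2.227 × 10⁻¹⁵) = 5.440 × 10⁻²¹ kg·m/s.
λ = h/p = 6.626 × 10⁻³⁴ / 5.440 × 10⁻²¹ = 1.22 × 10⁻¹³ m = 122 fm.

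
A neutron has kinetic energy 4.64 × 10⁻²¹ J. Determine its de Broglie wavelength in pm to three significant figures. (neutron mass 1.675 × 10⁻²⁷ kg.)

λ = 168 pm

p = √(2mKE) = √(2 × 1.675 × 10⁻²⁷ × 4.640 × 10⁻²¹) = 3.943 × 10⁻²⁴ kg·m/s.
λ = h/p = 6.626 × 10⁻³⁴ / 3.943 × 10⁻²⁴ = 1.68 × 10⁻¹⁰ m = 168 pm.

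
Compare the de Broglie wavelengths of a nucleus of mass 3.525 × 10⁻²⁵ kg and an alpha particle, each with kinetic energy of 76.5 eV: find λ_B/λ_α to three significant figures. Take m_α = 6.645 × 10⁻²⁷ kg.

λ_B/λ_α = 0.137

At fixed KE, p = √(2mKE) so λ = h/p ∝ 1/√m.
λ_B/λ_α = √(m_α/m_B) = √(6.645 × 10⁻²⁷/3.525 × 10⁻²⁵) = √(0.01885) = 0.137.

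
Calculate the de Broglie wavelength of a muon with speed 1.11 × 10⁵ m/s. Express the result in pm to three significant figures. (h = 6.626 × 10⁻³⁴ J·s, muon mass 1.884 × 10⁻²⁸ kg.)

λ = 31.7 pm

p = mv = 1.884 × 10⁻²⁸ × 1.11 × 10⁵ = 2.091 × 10⁻²³ kg·m/s.
λ = h/p = 6.626 × 10⁻³⁴ / 2.091 × 10⁻²³ = 3.17 × 10⁻¹¹ m = 31.7 pm.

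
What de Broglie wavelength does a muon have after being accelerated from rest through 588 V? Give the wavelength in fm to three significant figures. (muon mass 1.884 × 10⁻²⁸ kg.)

KE = eV = 1.602 × 10⁻¹⁹ × 588.0 = 9.420 × 10⁻¹⁷ J.
p = √(2mKE) = √(2 × 1.884 × 10⁻²⁸ × 9.420 × 10⁻¹⁷) = 1.884 × 10⁻²² kg·m/s.
λ = h/p = 6.626 × 10⁻³⁴ / 1.884 × 10⁻²² = 3.52 × 10⁻¹² m = 3520 fm.

λ = 3520 fm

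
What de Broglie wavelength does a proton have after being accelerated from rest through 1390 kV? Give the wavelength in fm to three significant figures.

KE = eV = 1.602 × 10⁻¹⁹ × 1.390 × 10⁶ = 2.227 × 10⁻¹³ J.
p = √(2mKE) = √(2 × 1.673 × 10⁻²⁷ × 2.227 × 10⁻¹³) = 2.730 × 10⁻²⁰ kg·m/s.
λ = h/p = 6.626 × 10⁻³⁴ / 2.730 × 10⁻²⁰ = 2.43 × 10⁻¹⁴ m = 24.3 fm.

λ = 24.3 fm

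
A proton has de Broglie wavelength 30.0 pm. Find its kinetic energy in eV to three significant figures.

KE = 0.910 eV

p = h/λ = 6.626 × 10⁻³⁴ / 3.000 × 10⁻¹¹ = 2.209 × 10⁻²³ kg·m/s.
KE = p²/(2m) = (2.209 × 10⁻²³)² / (2 × 1.673 × 10⁻²⁷) = 1.458 × 10⁻¹⁹ J = 0.910 eV.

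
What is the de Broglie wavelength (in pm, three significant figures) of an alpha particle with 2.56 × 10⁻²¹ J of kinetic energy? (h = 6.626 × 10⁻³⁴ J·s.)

λ = 114 pm

p = √(2mKE) = √(2 × 6.645 × 10⁻²⁷ × 2.560 × 10⁻²¹) = 5.833 × 10⁻²⁴ kg·m/s.
λ = h/p = 6.626 × 10⁻³⁴ / 5.833 × 10⁻²⁴ = 1.14 × 10⁻¹⁰ m = 114 pm.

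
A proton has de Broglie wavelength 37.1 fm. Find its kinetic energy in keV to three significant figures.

KE = 595 keV

p = h/λ = 6.626 × 10⁻³⁴ / 3.710 × 10⁻¹⁴ = 1.786 × 10⁻²⁰ kg·m/s.
KE = p²/(2m) = (1.786 × 10⁻²⁰)² / (2 × 1.673 × 10⁻²⁷) = 9.533 × 10⁻¹⁴ J = 595 keV.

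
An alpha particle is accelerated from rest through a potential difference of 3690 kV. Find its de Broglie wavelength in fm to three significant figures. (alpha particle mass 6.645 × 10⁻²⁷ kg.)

KE = 2eV = 2 × 1.602 × 10⁻¹⁹ × 3.690 × 10⁶ = 1.182 × 10⁻¹² J.
p = √(2mKE) = √(2 × 6.645 × 10⁻²⁷ × 1.182 × 10⁻¹²) = 1.253 × 10⁻¹⁹ kg·m/s.
λ = h/p = 6.626 × 10⁻³⁴ / 1.253 × 10⁻¹⁹ = 5.29 × 10⁻¹⁵ m = 5.29 fm.

λ = 5.29 fm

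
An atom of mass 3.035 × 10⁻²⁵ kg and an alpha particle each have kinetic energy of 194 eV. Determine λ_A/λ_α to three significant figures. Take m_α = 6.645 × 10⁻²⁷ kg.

λ_A/λ_α = 0.148

At fixed KE, p = √(2mKE) so λ = h/p ∝ 1/√m.
λ_A/λ_α = √(m_α/m_A) = √(6.645 × 10⁻²⁷/3.035 × 10⁻²⁵) = √(0.02189) = 0.148.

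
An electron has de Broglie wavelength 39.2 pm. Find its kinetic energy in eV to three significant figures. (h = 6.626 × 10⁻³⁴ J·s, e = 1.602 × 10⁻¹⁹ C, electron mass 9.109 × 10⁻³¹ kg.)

p = h/λ = 6.626 × 10⁻³⁴ / 3.920 × 10⁻¹¹ = 1.690 × 10⁻²³ kg·m/s.
KE = p²/(2m) = (1.690 × 10⁻²³)² / (2 × 9.109 × 10⁻³¹) = 1.568 × 10⁻¹⁶ J = 979 eV.

KE = 979 eV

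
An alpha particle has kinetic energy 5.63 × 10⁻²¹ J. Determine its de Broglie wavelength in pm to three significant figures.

p = √(2mKE) = √(2 × 6.645 × 10⁻²⁷ × 5.630 × 10⁻²¹) = 8.650 × 10⁻²⁴ kg·m/s.
λ = h/p = 6.626 × 10⁻³⁴ / 8.650 × 10⁻²⁴ = 7.66 × 10⁻¹¹ m = 76.6 pm.

λ = 76.6 pm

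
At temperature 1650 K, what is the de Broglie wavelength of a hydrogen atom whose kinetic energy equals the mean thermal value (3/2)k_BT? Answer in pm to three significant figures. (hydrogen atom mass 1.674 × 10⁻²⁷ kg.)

KE = (3/2)k_BT = 1.5 × 1.381 × 10⁻²³ × 1650 = 3.418 × 10⁻²⁰ J.
p = √(2mKE) = √(2 × 1.674 × 10⁻²⁷ × 3.418 × 10⁻²⁰) = 1.070 × 10⁻²³ kg·m/s.
λ = h/p = 6.19 × 10⁻¹¹ m = 61.9 pm.

λ = 61.9 pm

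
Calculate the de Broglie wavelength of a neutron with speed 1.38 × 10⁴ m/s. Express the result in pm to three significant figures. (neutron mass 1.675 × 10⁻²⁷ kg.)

p = mv = 1.675 × 10⁻²⁷ × 1.38 × 10⁴ = 2.311 × 10⁻²³ kg·m/s.
λ = h/p = 6.626 × 10⁻³⁴ / 2.311 × 10⁻²³ = 2.87 × 10⁻¹¹ m = 28.7 pm.

λ = 28.7 pm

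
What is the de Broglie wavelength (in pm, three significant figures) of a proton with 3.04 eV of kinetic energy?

KE = 3.04 eV = 4.870 × 10⁻¹⁹ J.
p = √(2mKE) = √(2 × 1.673 × 10⁻²⁷ × 4.870 × 10⁻¹⁹) = 4.037 × 10⁻²³ kg·m/s.
λ = h/p = 6.626 × 10⁻³⁴ / 4.037 × 10⁻²³ = 1.64 × 10⁻¹¹ m = 16.4 pm.

λ = 16.4 pm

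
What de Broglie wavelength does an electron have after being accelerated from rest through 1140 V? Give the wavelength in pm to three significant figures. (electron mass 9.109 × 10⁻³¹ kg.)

KE = eV = 1.602 × 10⁻¹⁹ × 1140 = 1.826 × 10⁻¹⁶ J.
p = √(2mKE) = √(2 × 9.109 × 10⁻³¹ × 1.826 × 10⁻¹⁶) = 1.824 × 10⁻²³ kg·m/s.
λ = h/p = 6.626 × 10⁻³⁴ / 1.824 × 10⁻²³ = 3.63 × 10⁻¹¹ m = 36.3 pm.

λ = 36.3 pm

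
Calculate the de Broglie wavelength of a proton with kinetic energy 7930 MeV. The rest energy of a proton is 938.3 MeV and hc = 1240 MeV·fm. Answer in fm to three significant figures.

λ = 0.141 fm

Total energy E = KE + m₀c² = 7930 + 938.3 = 8868.3 MeV.
(pc)² = E² − (m₀c²)² = (8868.3)² − (938.3)² = 7.777 × 10⁷ MeV², so pc = 8819 MeV.
λ = hc/(pc) = 1240 MeV·fm / 8819 MeV = 0.141 fm.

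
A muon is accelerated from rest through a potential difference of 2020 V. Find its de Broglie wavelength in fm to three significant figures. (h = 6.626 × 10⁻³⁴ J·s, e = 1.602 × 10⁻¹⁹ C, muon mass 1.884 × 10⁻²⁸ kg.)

λ = 1900 fm

KE = eV = 1.602 × 10⁻¹⁹ × 2020 = 3.236 × 10⁻¹⁶ J.
p = √(2mKE) = √(2 × 1.884 × 10⁻²⁸ × 3.236 × 10⁻¹⁶) = 3.492 × 10⁻²² kg·m/s.
λ = h/p = 6.626 × 10⁻³⁴ / 3.492 × 10⁻²² = 1.90 × 10⁻¹² m = 1900 fm.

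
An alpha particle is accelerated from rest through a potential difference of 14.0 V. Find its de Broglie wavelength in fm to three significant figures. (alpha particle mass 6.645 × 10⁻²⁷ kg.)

KE = 2eV = 2 × 1.602 × 10⁻¹⁹ × 14.00 = 4.486 × 10⁻¹⁸ J.
p = √(2mKE) = √(2 × 6.645 × 10⁻²⁷ × 4.486 × 10⁻¹⁸) = 2.442 × 10⁻²² kg·m/s.
λ = h/p = 6.626 × 10⁻³⁴ / 2.442 × 10⁻²² = 2.71 × 10⁻¹² m = 2710 fm.

λ = 2710 fm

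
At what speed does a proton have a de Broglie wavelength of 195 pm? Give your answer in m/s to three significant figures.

p = h/λ = 6.626 × 10⁻³⁴ / 1.950 × 10⁻¹⁰ = 3.398 × 10⁻²⁴ kg·m/s.
v = p/m = 3.398 × 10⁻²⁴ / 1.673 × 10⁻²⁷ = 2.03 × 10³ m/s = 2030 m/s.

v = 2030 m/s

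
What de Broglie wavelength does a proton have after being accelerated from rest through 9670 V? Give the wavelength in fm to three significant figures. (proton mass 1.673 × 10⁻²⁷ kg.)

KE = eV = 1.602 × 10⁻¹⁹ × 9670 = 1.549 × 10⁻¹⁵ J.
p = √(2mKE) = √(2 × 1.673 × 10⁻²⁷ × 1.549 × 10⁻¹⁵) = 2.277 × 10⁻²¹ kg·m/s.
λ = h/p = 6.626 × 10⁻³⁴ / 2.277 × 10⁻²¹ = 2.91 × 10⁻¹³ m = 291 fm.

λ = 291 fm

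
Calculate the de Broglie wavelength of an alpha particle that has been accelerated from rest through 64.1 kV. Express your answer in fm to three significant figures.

KE = 2eV = 2 × 1.602 × 10⁻¹⁹ × 6.410 × 10⁴ = 2.054 × 10⁻¹⁴ J.
p = √(2mKE) = √(2 × 6.645 × 10⁻²⁷ × 2.054 × 10⁻¹⁴) = 1.652 × 10⁻²⁰ kg·m/s.
λ = h/p = 6.626 × 10⁻³⁴ / 1.652 × 10⁻²⁰ = 4.01 × 10⁻¹⁴ m = 40.1 fm.

λ = 40.1 fm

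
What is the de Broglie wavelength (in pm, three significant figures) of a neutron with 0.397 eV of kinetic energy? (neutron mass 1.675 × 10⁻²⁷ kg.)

λ = 45.4 pm

KE = 0.397 eV = 6.360 × 10⁻²⁰ J.
p = √(2mKE) = √(2 × 1.675 × 10⁻²⁷ × 6.360 × 10⁻²⁰) = 1.460 × 10⁻²³ kg·m/s.
λ = h/p = 6.626 × 10⁻³⁴ / 1.460 × 10⁻²³ = 4.54 × 10⁻¹¹ m = 45.4 pm.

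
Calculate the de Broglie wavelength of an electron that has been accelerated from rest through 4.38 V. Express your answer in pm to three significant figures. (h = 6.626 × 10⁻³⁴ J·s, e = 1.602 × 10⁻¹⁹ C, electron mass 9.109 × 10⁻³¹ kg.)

λ = 586 pm

KE = eV = 1.602 × 10⁻¹⁹ × 4.380 = 7.017 × 10⁻¹⁹ J.
p = √(2mKE) = √(2 × 9.109 × 10⁻³¹ × 7.017 × 10⁻¹⁹) = 1.131 × 10⁻²⁴ kg·m/s.
λ = h/p = 6.626 × 10⁻³⁴ / 1.131 × 10⁻²⁴ = 5.86 × 10⁻¹⁰ m = 586 pm.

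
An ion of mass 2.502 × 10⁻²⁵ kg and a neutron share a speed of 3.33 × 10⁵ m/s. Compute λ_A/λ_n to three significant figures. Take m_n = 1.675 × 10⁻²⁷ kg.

λ_A/λ_n = 6.69 × 10⁻³

At fixed v, p = mv so λ = h/(mv) ∝ 1/m.
λ_A/λ_n = m_n/m_A = 1.675 × 10⁻²⁷/2.502 × 10⁻²⁵ = 6.69 × 10⁻³.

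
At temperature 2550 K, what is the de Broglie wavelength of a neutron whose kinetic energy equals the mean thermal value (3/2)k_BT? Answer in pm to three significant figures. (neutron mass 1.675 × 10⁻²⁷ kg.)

KE = (3/2)k_BT = 1.5 × 1.381 × 10⁻²³ × 2550 = 5.282 × 10⁻²⁰ J.
p = √(2mKE) = √(2 × 1.675 × 10⁻²⁷ × 5.282 × 10⁻²⁰) = 1.330 × 10⁻²³ kg·m/s.
λ = h/p = 4.98 × 10⁻¹¹ m = 49.8 pm.

λ = 49.8 pm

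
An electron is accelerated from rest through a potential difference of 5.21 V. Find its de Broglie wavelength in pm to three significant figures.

λ = 537 pm

KE = eV = 1.602 × 10⁻¹⁹ × 5.210 = 8.346 × 10⁻¹⁹ J.
p = √(2mKE) = √(2 × 9.109 × 10⁻³¹ × 8.346 × 10⁻¹⁹) = 1.233 × 10⁻²⁴ kg·m/s.
λ = h/p = 6.626 × 10⁻³⁴ / 1.233 × 10⁻²⁴ = 5.37 × 10⁻¹⁰ m = 537 pm.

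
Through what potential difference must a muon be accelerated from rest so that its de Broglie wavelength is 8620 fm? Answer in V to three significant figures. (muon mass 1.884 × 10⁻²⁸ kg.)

p = h/λ = 6.626 × 10⁻³⁴ / 8.620 × 10⁻¹² = 7.687 × 10⁻²³ kg·m/s.
KE = p²/(2m) = 1.568 × 10⁻¹⁷ J.
V = KE/e = 1.568 × 10⁻¹⁷ / (1.602 × 10⁻¹⁹) = 97.9 V.

V = 97.9 V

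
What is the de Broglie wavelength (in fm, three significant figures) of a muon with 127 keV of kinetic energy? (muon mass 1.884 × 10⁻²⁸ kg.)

KE = 127 keV = 2.035 × 10⁻¹⁴ J.
p = √(2mKE) = √(2 × 1.884 × 10⁻²⁸ × 2.035 × 10⁻¹⁴) = 2.769 × 10⁻²¹ kg·m/s.
λ = h/p = 6.626 × 10⁻³⁴ / 2.769 × 10⁻²¹ = 2.39 × 10⁻¹³ m = 239 fm.

λ = 239 fm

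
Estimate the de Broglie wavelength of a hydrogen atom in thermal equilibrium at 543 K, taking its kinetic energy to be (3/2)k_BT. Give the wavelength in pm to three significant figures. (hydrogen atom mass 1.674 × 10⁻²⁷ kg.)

KE = (3/2)k_BT = 1.5 × 1.381 × 10⁻²³ × 543 = 1.125 × 10⁻²⁰ J.
p = √(2mKE) = √(2 × 1.674 × 10⁻²⁷ × 1.125 × 10⁻²⁰) = 6.137 × 10⁻²⁴ kg·m/s.
λ = h/p = 1.08 × 10⁻¹⁰ m = 108 pm.

λ = 108 pm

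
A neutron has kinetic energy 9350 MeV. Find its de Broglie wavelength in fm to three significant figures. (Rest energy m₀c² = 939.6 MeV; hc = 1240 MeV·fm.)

Total energy E = KE + m₀c² = 9350 + 939.6 = 10289.6 MeV.
(pc)² = E² − (m₀c²)² = (10289.6)² − (939.6)² = 1.050 × 10⁸ MeV², so pc = 1.025 × 10⁴ MeV.
λ = hc/(pc) = 1240 MeV·fm / 1.025 × 10⁴ MeV = 0.121 fm.

λ = 0.121 fm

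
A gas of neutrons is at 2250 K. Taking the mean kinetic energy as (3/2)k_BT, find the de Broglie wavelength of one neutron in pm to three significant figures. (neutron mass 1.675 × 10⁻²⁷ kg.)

λ = 53.0 pm

KE = (3/2)k_BT = 1.5 × 1.381 × 10⁻²³ × 2250 = 4.661 × 10⁻²⁰ J.
p = √(2mKE) = √(2 × 1.675 × 10⁻²⁷ × 4.661 × 10⁻²⁰) = 1.250 × 10⁻²³ kg·m/s.
λ = h/p = 5.30 × 10⁻¹¹ m = 53.0 pm.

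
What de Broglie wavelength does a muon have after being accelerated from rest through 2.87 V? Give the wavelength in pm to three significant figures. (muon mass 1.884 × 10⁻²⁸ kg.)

λ = 50.3 pm

KE = eV = 1.602 × 10⁻¹⁹ × 2.870 = 4.598 × 10⁻¹⁹ J.
p = √(2mKE) = √(2 × 1.884 × 10⁻²⁸ × 4.598 × 10⁻¹⁹) = 1.316 × 10⁻²³ kg·m/s.
λ = h/p = 6.626 × 10⁻³⁴ / 1.316 × 10⁻²³ = 5.03 × 10⁻¹¹ m = 50.3 pm.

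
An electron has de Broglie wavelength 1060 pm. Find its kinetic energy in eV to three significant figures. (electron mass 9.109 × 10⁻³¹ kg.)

KE = 1.34 eV

p = h/λ = 6.626 × 10⁻³⁴ / 1.060 × 10⁻⁹ = 6.251 × 10⁻²⁵ kg·m/s.
KE = p²/(2m) = (6.251 × 10⁻²⁵)² / (2 × 9.109 × 10⁻³¹) = 2.145 × 10⁻¹⁹ J = 1.34 eV.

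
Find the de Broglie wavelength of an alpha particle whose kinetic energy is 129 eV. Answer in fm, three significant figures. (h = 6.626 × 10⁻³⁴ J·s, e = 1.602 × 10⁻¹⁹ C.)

KE = 129 eV = 2.067 × 10⁻¹⁷ J.
p = √(2mKE) = √(2 × 6.645 × 10⁻²⁷ × 2.067 × 10⁻¹⁷) = 5.241 × 10⁻²² kg·m/s.
λ = h/p = 6.626 × 10⁻³⁴ / 5.241 × 10⁻²² = 1.26 × 10⁻¹² m = 1260 fm.

λ = 1260 fm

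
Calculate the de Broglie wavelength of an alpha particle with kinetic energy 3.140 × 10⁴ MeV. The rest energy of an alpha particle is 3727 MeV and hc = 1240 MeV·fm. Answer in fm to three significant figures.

λ = 0.0355 fm

Total energy E = KE + m₀c² = 3.140 × 10⁴ + 3727 = 35127 MeV.
(pc)² = E² − (m₀c²)² = (35127)² − (3727)² = 1.220 × 10⁹ MeV², so pc = 3.493 × 10⁴ MeV.
λ = hc/(pc) = 1240 MeV·fm / 3.493 × 10⁴ MeV = 0.0355 fm.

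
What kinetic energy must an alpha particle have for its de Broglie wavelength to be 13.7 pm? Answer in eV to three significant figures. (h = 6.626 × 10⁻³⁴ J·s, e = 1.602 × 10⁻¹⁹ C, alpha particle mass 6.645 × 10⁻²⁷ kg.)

KE = 1.10 eV

p = h/λ = 6.626 × 10⁻³⁴ / 1.370 × 10⁻¹¹ = 4.836 × 10⁻²³ kg·m/s.
KE = p²/(2m) = (4.836 × 10⁻²³)² / (2 × 6.645 × 10⁻²⁷) = 1.760 × 10⁻¹⁹ J = 1.10 eV.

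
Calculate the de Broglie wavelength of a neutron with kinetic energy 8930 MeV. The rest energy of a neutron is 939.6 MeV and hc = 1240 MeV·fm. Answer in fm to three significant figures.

Total energy E = KE + m₀c² = 8930 + 939.6 = 9869.6 MeV.
(pc)² = E² − (m₀c²)² = (9869.6)² − (939.6)² = 9.653 × 10⁷ MeV², so pc = 9825 MeV.
λ = hc/(pc) = 1240 MeV·fm / 9825 MeV = 0.126 fm.

λ = 0.126 fm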